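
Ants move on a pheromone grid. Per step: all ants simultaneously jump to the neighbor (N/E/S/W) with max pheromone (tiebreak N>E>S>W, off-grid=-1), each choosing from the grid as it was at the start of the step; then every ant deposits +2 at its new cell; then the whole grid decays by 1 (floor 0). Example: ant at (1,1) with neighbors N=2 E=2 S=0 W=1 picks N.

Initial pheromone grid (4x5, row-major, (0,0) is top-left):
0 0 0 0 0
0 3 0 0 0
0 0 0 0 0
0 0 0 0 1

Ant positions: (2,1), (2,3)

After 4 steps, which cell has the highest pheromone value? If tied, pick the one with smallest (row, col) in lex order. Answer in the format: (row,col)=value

Step 1: ant0:(2,1)->N->(1,1) | ant1:(2,3)->N->(1,3)
  grid max=4 at (1,1)
Step 2: ant0:(1,1)->N->(0,1) | ant1:(1,3)->N->(0,3)
  grid max=3 at (1,1)
Step 3: ant0:(0,1)->S->(1,1) | ant1:(0,3)->E->(0,4)
  grid max=4 at (1,1)
Step 4: ant0:(1,1)->N->(0,1) | ant1:(0,4)->S->(1,4)
  grid max=3 at (1,1)
Final grid:
  0 1 0 0 0
  0 3 0 0 1
  0 0 0 0 0
  0 0 0 0 0
Max pheromone 3 at (1,1)

Answer: (1,1)=3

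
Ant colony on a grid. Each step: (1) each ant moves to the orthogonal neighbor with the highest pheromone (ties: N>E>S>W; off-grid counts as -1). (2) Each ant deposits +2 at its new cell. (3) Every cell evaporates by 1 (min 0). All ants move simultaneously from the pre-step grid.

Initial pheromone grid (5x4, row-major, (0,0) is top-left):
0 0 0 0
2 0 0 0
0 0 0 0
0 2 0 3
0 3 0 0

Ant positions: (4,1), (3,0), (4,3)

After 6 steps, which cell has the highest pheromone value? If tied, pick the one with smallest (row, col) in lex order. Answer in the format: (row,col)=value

Step 1: ant0:(4,1)->N->(3,1) | ant1:(3,0)->E->(3,1) | ant2:(4,3)->N->(3,3)
  grid max=5 at (3,1)
Step 2: ant0:(3,1)->S->(4,1) | ant1:(3,1)->S->(4,1) | ant2:(3,3)->N->(2,3)
  grid max=5 at (4,1)
Step 3: ant0:(4,1)->N->(3,1) | ant1:(4,1)->N->(3,1) | ant2:(2,3)->S->(3,3)
  grid max=7 at (3,1)
Step 4: ant0:(3,1)->S->(4,1) | ant1:(3,1)->S->(4,1) | ant2:(3,3)->N->(2,3)
  grid max=7 at (4,1)
Step 5: ant0:(4,1)->N->(3,1) | ant1:(4,1)->N->(3,1) | ant2:(2,3)->S->(3,3)
  grid max=9 at (3,1)
Step 6: ant0:(3,1)->S->(4,1) | ant1:(3,1)->S->(4,1) | ant2:(3,3)->N->(2,3)
  grid max=9 at (4,1)
Final grid:
  0 0 0 0
  0 0 0 0
  0 0 0 1
  0 8 0 3
  0 9 0 0
Max pheromone 9 at (4,1)

Answer: (4,1)=9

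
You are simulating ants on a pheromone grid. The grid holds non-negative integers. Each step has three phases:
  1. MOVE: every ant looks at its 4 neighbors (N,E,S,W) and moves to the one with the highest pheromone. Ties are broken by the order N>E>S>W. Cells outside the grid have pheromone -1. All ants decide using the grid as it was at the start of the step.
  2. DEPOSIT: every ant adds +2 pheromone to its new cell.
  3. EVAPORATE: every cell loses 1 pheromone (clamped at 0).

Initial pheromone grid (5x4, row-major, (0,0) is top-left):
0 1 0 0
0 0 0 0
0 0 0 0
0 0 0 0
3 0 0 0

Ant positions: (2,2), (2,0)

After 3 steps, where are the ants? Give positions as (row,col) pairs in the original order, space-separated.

Step 1: ant0:(2,2)->N->(1,2) | ant1:(2,0)->N->(1,0)
  grid max=2 at (4,0)
Step 2: ant0:(1,2)->N->(0,2) | ant1:(1,0)->N->(0,0)
  grid max=1 at (0,0)
Step 3: ant0:(0,2)->E->(0,3) | ant1:(0,0)->E->(0,1)
  grid max=1 at (0,1)

(0,3) (0,1)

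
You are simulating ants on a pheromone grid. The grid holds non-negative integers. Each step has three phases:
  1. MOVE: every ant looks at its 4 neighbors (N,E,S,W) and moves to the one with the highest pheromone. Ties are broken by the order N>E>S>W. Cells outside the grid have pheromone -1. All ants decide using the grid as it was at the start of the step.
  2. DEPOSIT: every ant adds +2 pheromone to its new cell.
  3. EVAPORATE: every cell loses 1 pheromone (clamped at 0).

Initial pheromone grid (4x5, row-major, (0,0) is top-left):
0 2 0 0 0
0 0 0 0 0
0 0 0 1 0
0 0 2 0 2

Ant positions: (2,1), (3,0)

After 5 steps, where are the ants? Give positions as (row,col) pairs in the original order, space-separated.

Step 1: ant0:(2,1)->N->(1,1) | ant1:(3,0)->N->(2,0)
  grid max=1 at (0,1)
Step 2: ant0:(1,1)->N->(0,1) | ant1:(2,0)->N->(1,0)
  grid max=2 at (0,1)
Step 3: ant0:(0,1)->E->(0,2) | ant1:(1,0)->N->(0,0)
  grid max=1 at (0,0)
Step 4: ant0:(0,2)->W->(0,1) | ant1:(0,0)->E->(0,1)
  grid max=4 at (0,1)
Step 5: ant0:(0,1)->E->(0,2) | ant1:(0,1)->E->(0,2)
  grid max=3 at (0,1)

(0,2) (0,2)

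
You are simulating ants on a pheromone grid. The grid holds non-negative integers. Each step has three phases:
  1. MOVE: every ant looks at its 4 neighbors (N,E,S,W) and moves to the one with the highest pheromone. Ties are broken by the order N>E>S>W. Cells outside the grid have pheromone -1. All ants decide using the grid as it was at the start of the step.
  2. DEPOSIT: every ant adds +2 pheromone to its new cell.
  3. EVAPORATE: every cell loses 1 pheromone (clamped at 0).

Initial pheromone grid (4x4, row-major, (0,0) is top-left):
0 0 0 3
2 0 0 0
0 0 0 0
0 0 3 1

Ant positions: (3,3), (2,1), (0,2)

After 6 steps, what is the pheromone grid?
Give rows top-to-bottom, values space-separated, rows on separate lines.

After step 1: ants at (3,2),(1,1),(0,3)
  0 0 0 4
  1 1 0 0
  0 0 0 0
  0 0 4 0
After step 2: ants at (2,2),(1,0),(1,3)
  0 0 0 3
  2 0 0 1
  0 0 1 0
  0 0 3 0
After step 3: ants at (3,2),(0,0),(0,3)
  1 0 0 4
  1 0 0 0
  0 0 0 0
  0 0 4 0
After step 4: ants at (2,2),(1,0),(1,3)
  0 0 0 3
  2 0 0 1
  0 0 1 0
  0 0 3 0
After step 5: ants at (3,2),(0,0),(0,3)
  1 0 0 4
  1 0 0 0
  0 0 0 0
  0 0 4 0
After step 6: ants at (2,2),(1,0),(1,3)
  0 0 0 3
  2 0 0 1
  0 0 1 0
  0 0 3 0

0 0 0 3
2 0 0 1
0 0 1 0
0 0 3 0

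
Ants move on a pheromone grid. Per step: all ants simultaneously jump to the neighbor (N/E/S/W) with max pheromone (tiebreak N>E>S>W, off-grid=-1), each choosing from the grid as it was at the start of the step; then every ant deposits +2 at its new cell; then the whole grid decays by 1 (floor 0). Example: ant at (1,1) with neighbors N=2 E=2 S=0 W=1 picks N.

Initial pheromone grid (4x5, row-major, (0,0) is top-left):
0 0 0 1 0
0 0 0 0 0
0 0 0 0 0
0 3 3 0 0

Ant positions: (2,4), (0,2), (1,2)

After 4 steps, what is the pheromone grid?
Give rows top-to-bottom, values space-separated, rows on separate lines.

After step 1: ants at (1,4),(0,3),(0,2)
  0 0 1 2 0
  0 0 0 0 1
  0 0 0 0 0
  0 2 2 0 0
After step 2: ants at (0,4),(0,2),(0,3)
  0 0 2 3 1
  0 0 0 0 0
  0 0 0 0 0
  0 1 1 0 0
After step 3: ants at (0,3),(0,3),(0,2)
  0 0 3 6 0
  0 0 0 0 0
  0 0 0 0 0
  0 0 0 0 0
After step 4: ants at (0,2),(0,2),(0,3)
  0 0 6 7 0
  0 0 0 0 0
  0 0 0 0 0
  0 0 0 0 0

0 0 6 7 0
0 0 0 0 0
0 0 0 0 0
0 0 0 0 0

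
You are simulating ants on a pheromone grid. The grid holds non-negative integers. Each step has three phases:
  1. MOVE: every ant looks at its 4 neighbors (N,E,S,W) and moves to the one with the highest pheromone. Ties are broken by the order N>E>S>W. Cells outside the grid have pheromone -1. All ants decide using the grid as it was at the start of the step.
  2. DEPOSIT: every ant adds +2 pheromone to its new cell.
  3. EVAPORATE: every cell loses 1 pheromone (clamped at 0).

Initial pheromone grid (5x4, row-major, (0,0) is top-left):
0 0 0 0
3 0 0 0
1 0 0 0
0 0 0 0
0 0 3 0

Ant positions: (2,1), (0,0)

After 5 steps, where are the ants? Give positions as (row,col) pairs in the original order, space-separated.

Step 1: ant0:(2,1)->W->(2,0) | ant1:(0,0)->S->(1,0)
  grid max=4 at (1,0)
Step 2: ant0:(2,0)->N->(1,0) | ant1:(1,0)->S->(2,0)
  grid max=5 at (1,0)
Step 3: ant0:(1,0)->S->(2,0) | ant1:(2,0)->N->(1,0)
  grid max=6 at (1,0)
Step 4: ant0:(2,0)->N->(1,0) | ant1:(1,0)->S->(2,0)
  grid max=7 at (1,0)
Step 5: ant0:(1,0)->S->(2,0) | ant1:(2,0)->N->(1,0)
  grid max=8 at (1,0)

(2,0) (1,0)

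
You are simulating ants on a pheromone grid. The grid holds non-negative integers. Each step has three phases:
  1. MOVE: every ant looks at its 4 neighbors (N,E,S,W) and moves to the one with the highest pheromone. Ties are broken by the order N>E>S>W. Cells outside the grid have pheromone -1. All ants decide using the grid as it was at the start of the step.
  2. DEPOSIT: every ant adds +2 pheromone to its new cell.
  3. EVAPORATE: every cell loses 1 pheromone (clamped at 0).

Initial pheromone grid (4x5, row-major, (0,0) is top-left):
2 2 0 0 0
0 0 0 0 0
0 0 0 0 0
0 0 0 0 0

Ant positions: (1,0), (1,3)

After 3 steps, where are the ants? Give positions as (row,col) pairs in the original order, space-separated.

Step 1: ant0:(1,0)->N->(0,0) | ant1:(1,3)->N->(0,3)
  grid max=3 at (0,0)
Step 2: ant0:(0,0)->E->(0,1) | ant1:(0,3)->E->(0,4)
  grid max=2 at (0,0)
Step 3: ant0:(0,1)->W->(0,0) | ant1:(0,4)->S->(1,4)
  grid max=3 at (0,0)

(0,0) (1,4)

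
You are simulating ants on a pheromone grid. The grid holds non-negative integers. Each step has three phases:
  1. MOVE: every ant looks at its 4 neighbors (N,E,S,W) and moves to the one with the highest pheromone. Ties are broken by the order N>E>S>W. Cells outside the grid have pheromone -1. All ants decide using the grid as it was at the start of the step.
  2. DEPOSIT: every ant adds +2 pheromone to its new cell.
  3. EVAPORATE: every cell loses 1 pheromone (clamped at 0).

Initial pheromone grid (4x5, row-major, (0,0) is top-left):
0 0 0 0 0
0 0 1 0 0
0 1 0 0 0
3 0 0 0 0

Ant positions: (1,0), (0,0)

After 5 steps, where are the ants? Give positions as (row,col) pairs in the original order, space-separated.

Step 1: ant0:(1,0)->N->(0,0) | ant1:(0,0)->E->(0,1)
  grid max=2 at (3,0)
Step 2: ant0:(0,0)->E->(0,1) | ant1:(0,1)->W->(0,0)
  grid max=2 at (0,0)
Step 3: ant0:(0,1)->W->(0,0) | ant1:(0,0)->E->(0,1)
  grid max=3 at (0,0)
Step 4: ant0:(0,0)->E->(0,1) | ant1:(0,1)->W->(0,0)
  grid max=4 at (0,0)
Step 5: ant0:(0,1)->W->(0,0) | ant1:(0,0)->E->(0,1)
  grid max=5 at (0,0)

(0,0) (0,1)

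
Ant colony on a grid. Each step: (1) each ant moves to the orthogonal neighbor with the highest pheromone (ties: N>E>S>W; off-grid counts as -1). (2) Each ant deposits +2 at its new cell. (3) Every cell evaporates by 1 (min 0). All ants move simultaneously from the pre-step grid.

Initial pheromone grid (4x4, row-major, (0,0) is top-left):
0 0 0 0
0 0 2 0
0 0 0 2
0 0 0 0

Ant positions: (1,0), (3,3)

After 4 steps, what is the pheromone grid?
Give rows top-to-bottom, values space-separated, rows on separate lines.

After step 1: ants at (0,0),(2,3)
  1 0 0 0
  0 0 1 0
  0 0 0 3
  0 0 0 0
After step 2: ants at (0,1),(1,3)
  0 1 0 0
  0 0 0 1
  0 0 0 2
  0 0 0 0
After step 3: ants at (0,2),(2,3)
  0 0 1 0
  0 0 0 0
  0 0 0 3
  0 0 0 0
After step 4: ants at (0,3),(1,3)
  0 0 0 1
  0 0 0 1
  0 0 0 2
  0 0 0 0

0 0 0 1
0 0 0 1
0 0 0 2
0 0 0 0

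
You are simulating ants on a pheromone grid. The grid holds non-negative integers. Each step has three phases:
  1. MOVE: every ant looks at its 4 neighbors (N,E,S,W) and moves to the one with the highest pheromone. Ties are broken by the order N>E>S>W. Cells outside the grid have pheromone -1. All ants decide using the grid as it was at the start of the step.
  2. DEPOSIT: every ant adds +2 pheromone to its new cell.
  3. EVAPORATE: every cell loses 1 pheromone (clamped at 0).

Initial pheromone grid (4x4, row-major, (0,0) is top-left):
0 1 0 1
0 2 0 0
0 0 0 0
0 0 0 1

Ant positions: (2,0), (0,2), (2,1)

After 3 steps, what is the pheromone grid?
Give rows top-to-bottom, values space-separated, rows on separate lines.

After step 1: ants at (1,0),(0,3),(1,1)
  0 0 0 2
  1 3 0 0
  0 0 0 0
  0 0 0 0
After step 2: ants at (1,1),(1,3),(1,0)
  0 0 0 1
  2 4 0 1
  0 0 0 0
  0 0 0 0
After step 3: ants at (1,0),(0,3),(1,1)
  0 0 0 2
  3 5 0 0
  0 0 0 0
  0 0 0 0

0 0 0 2
3 5 0 0
0 0 0 0
0 0 0 0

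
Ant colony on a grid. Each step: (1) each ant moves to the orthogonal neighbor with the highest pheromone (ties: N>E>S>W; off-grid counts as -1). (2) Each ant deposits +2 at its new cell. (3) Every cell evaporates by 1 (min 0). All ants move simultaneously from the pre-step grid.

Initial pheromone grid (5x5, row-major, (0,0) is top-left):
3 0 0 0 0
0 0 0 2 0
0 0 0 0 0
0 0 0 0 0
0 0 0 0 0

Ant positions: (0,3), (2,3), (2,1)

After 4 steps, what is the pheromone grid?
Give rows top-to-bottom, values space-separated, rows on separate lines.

After step 1: ants at (1,3),(1,3),(1,1)
  2 0 0 0 0
  0 1 0 5 0
  0 0 0 0 0
  0 0 0 0 0
  0 0 0 0 0
After step 2: ants at (0,3),(0,3),(0,1)
  1 1 0 3 0
  0 0 0 4 0
  0 0 0 0 0
  0 0 0 0 0
  0 0 0 0 0
After step 3: ants at (1,3),(1,3),(0,0)
  2 0 0 2 0
  0 0 0 7 0
  0 0 0 0 0
  0 0 0 0 0
  0 0 0 0 0
After step 4: ants at (0,3),(0,3),(0,1)
  1 1 0 5 0
  0 0 0 6 0
  0 0 0 0 0
  0 0 0 0 0
  0 0 0 0 0

1 1 0 5 0
0 0 0 6 0
0 0 0 0 0
0 0 0 0 0
0 0 0 0 0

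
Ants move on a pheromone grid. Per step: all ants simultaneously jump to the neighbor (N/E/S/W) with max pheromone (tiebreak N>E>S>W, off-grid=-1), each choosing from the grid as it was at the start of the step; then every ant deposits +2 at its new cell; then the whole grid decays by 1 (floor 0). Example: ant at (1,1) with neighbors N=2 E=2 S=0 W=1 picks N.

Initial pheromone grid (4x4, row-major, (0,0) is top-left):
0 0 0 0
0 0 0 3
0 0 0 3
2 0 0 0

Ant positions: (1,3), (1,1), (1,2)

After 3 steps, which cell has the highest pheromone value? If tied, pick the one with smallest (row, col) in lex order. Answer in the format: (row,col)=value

Answer: (1,3)=6

Derivation:
Step 1: ant0:(1,3)->S->(2,3) | ant1:(1,1)->N->(0,1) | ant2:(1,2)->E->(1,3)
  grid max=4 at (1,3)
Step 2: ant0:(2,3)->N->(1,3) | ant1:(0,1)->E->(0,2) | ant2:(1,3)->S->(2,3)
  grid max=5 at (1,3)
Step 3: ant0:(1,3)->S->(2,3) | ant1:(0,2)->E->(0,3) | ant2:(2,3)->N->(1,3)
  grid max=6 at (1,3)
Final grid:
  0 0 0 1
  0 0 0 6
  0 0 0 6
  0 0 0 0
Max pheromone 6 at (1,3)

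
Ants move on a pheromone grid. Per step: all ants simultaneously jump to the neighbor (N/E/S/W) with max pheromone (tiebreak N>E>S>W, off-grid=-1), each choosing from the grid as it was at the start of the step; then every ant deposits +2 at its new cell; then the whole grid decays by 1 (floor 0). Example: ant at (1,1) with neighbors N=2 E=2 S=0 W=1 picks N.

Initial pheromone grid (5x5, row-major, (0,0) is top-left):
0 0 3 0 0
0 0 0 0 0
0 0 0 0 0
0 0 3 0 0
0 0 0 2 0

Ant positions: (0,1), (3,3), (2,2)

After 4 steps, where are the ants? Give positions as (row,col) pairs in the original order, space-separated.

Step 1: ant0:(0,1)->E->(0,2) | ant1:(3,3)->W->(3,2) | ant2:(2,2)->S->(3,2)
  grid max=6 at (3,2)
Step 2: ant0:(0,2)->E->(0,3) | ant1:(3,2)->N->(2,2) | ant2:(3,2)->N->(2,2)
  grid max=5 at (3,2)
Step 3: ant0:(0,3)->W->(0,2) | ant1:(2,2)->S->(3,2) | ant2:(2,2)->S->(3,2)
  grid max=8 at (3,2)
Step 4: ant0:(0,2)->E->(0,3) | ant1:(3,2)->N->(2,2) | ant2:(3,2)->N->(2,2)
  grid max=7 at (3,2)

(0,3) (2,2) (2,2)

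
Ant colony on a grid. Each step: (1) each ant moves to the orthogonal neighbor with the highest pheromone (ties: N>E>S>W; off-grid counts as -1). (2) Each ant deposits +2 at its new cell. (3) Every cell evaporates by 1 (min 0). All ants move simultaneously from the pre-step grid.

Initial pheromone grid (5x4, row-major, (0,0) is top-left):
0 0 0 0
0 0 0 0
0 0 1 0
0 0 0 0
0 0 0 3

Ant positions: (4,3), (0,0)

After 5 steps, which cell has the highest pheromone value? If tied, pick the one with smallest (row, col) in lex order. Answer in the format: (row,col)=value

Step 1: ant0:(4,3)->N->(3,3) | ant1:(0,0)->E->(0,1)
  grid max=2 at (4,3)
Step 2: ant0:(3,3)->S->(4,3) | ant1:(0,1)->E->(0,2)
  grid max=3 at (4,3)
Step 3: ant0:(4,3)->N->(3,3) | ant1:(0,2)->E->(0,3)
  grid max=2 at (4,3)
Step 4: ant0:(3,3)->S->(4,3) | ant1:(0,3)->S->(1,3)
  grid max=3 at (4,3)
Step 5: ant0:(4,3)->N->(3,3) | ant1:(1,3)->N->(0,3)
  grid max=2 at (4,3)
Final grid:
  0 0 0 1
  0 0 0 0
  0 0 0 0
  0 0 0 1
  0 0 0 2
Max pheromone 2 at (4,3)

Answer: (4,3)=2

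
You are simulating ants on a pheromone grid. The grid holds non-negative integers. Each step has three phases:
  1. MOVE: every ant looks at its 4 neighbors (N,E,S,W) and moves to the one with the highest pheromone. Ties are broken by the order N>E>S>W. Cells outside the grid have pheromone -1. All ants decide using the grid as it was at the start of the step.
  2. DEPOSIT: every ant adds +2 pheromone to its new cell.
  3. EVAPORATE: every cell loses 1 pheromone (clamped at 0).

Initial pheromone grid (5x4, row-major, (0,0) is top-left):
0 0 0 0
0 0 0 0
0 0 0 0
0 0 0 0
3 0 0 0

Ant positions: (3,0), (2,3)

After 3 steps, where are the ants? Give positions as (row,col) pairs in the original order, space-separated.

Step 1: ant0:(3,0)->S->(4,0) | ant1:(2,3)->N->(1,3)
  grid max=4 at (4,0)
Step 2: ant0:(4,0)->N->(3,0) | ant1:(1,3)->N->(0,3)
  grid max=3 at (4,0)
Step 3: ant0:(3,0)->S->(4,0) | ant1:(0,3)->S->(1,3)
  grid max=4 at (4,0)

(4,0) (1,3)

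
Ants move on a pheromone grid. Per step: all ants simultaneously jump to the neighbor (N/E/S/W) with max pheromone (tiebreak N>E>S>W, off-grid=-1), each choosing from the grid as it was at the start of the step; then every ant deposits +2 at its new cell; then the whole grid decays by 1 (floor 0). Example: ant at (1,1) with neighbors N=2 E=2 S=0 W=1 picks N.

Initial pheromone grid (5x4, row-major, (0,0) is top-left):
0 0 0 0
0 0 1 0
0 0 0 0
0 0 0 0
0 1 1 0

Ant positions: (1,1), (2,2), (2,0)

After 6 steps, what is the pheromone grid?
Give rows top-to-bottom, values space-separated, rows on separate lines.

After step 1: ants at (1,2),(1,2),(1,0)
  0 0 0 0
  1 0 4 0
  0 0 0 0
  0 0 0 0
  0 0 0 0
After step 2: ants at (0,2),(0,2),(0,0)
  1 0 3 0
  0 0 3 0
  0 0 0 0
  0 0 0 0
  0 0 0 0
After step 3: ants at (1,2),(1,2),(0,1)
  0 1 2 0
  0 0 6 0
  0 0 0 0
  0 0 0 0
  0 0 0 0
After step 4: ants at (0,2),(0,2),(0,2)
  0 0 7 0
  0 0 5 0
  0 0 0 0
  0 0 0 0
  0 0 0 0
After step 5: ants at (1,2),(1,2),(1,2)
  0 0 6 0
  0 0 10 0
  0 0 0 0
  0 0 0 0
  0 0 0 0
After step 6: ants at (0,2),(0,2),(0,2)
  0 0 11 0
  0 0 9 0
  0 0 0 0
  0 0 0 0
  0 0 0 0

0 0 11 0
0 0 9 0
0 0 0 0
0 0 0 0
0 0 0 0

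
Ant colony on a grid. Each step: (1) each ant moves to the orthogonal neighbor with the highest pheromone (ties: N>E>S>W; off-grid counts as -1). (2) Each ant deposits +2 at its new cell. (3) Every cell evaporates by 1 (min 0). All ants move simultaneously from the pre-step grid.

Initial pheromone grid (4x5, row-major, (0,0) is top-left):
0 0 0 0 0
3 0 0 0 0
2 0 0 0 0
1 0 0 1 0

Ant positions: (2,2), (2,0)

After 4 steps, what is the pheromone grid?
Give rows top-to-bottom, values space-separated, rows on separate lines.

After step 1: ants at (1,2),(1,0)
  0 0 0 0 0
  4 0 1 0 0
  1 0 0 0 0
  0 0 0 0 0
After step 2: ants at (0,2),(2,0)
  0 0 1 0 0
  3 0 0 0 0
  2 0 0 0 0
  0 0 0 0 0
After step 3: ants at (0,3),(1,0)
  0 0 0 1 0
  4 0 0 0 0
  1 0 0 0 0
  0 0 0 0 0
After step 4: ants at (0,4),(2,0)
  0 0 0 0 1
  3 0 0 0 0
  2 0 0 0 0
  0 0 0 0 0

0 0 0 0 1
3 0 0 0 0
2 0 0 0 0
0 0 0 0 0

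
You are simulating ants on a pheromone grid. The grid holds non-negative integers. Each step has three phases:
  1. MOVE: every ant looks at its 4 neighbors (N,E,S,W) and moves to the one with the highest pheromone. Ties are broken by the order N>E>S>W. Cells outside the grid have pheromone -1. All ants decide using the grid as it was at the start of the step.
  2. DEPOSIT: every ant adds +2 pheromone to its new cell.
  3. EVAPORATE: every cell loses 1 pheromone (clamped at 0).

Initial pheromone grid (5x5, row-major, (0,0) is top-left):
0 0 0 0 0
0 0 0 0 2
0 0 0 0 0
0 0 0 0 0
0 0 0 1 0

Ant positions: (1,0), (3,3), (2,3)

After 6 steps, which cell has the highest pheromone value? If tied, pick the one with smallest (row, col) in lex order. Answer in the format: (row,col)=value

Step 1: ant0:(1,0)->N->(0,0) | ant1:(3,3)->S->(4,3) | ant2:(2,3)->N->(1,3)
  grid max=2 at (4,3)
Step 2: ant0:(0,0)->E->(0,1) | ant1:(4,3)->N->(3,3) | ant2:(1,3)->E->(1,4)
  grid max=2 at (1,4)
Step 3: ant0:(0,1)->E->(0,2) | ant1:(3,3)->S->(4,3) | ant2:(1,4)->N->(0,4)
  grid max=2 at (4,3)
Step 4: ant0:(0,2)->E->(0,3) | ant1:(4,3)->N->(3,3) | ant2:(0,4)->S->(1,4)
  grid max=2 at (1,4)
Step 5: ant0:(0,3)->E->(0,4) | ant1:(3,3)->S->(4,3) | ant2:(1,4)->N->(0,4)
  grid max=3 at (0,4)
Step 6: ant0:(0,4)->S->(1,4) | ant1:(4,3)->N->(3,3) | ant2:(0,4)->S->(1,4)
  grid max=4 at (1,4)
Final grid:
  0 0 0 0 2
  0 0 0 0 4
  0 0 0 0 0
  0 0 0 1 0
  0 0 0 1 0
Max pheromone 4 at (1,4)

Answer: (1,4)=4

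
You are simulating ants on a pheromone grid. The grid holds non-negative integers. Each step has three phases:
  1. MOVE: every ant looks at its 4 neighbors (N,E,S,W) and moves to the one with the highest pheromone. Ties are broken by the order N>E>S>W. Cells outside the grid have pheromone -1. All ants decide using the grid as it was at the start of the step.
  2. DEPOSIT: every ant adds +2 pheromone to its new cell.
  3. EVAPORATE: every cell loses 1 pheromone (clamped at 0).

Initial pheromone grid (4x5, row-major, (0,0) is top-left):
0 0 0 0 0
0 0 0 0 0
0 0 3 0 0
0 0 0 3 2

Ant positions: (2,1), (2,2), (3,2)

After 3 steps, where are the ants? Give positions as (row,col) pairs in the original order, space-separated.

Step 1: ant0:(2,1)->E->(2,2) | ant1:(2,2)->N->(1,2) | ant2:(3,2)->N->(2,2)
  grid max=6 at (2,2)
Step 2: ant0:(2,2)->N->(1,2) | ant1:(1,2)->S->(2,2) | ant2:(2,2)->N->(1,2)
  grid max=7 at (2,2)
Step 3: ant0:(1,2)->S->(2,2) | ant1:(2,2)->N->(1,2) | ant2:(1,2)->S->(2,2)
  grid max=10 at (2,2)

(2,2) (1,2) (2,2)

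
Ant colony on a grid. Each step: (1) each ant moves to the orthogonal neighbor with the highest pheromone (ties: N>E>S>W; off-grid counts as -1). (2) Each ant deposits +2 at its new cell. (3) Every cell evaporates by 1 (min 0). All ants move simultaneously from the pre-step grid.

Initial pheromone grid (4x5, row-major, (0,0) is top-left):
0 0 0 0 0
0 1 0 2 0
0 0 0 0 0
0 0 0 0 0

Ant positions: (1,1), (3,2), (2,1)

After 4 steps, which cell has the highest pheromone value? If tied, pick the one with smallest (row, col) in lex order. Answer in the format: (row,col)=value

Step 1: ant0:(1,1)->N->(0,1) | ant1:(3,2)->N->(2,2) | ant2:(2,1)->N->(1,1)
  grid max=2 at (1,1)
Step 2: ant0:(0,1)->S->(1,1) | ant1:(2,2)->N->(1,2) | ant2:(1,1)->N->(0,1)
  grid max=3 at (1,1)
Step 3: ant0:(1,1)->N->(0,1) | ant1:(1,2)->W->(1,1) | ant2:(0,1)->S->(1,1)
  grid max=6 at (1,1)
Step 4: ant0:(0,1)->S->(1,1) | ant1:(1,1)->N->(0,1) | ant2:(1,1)->N->(0,1)
  grid max=7 at (1,1)
Final grid:
  0 6 0 0 0
  0 7 0 0 0
  0 0 0 0 0
  0 0 0 0 0
Max pheromone 7 at (1,1)

Answer: (1,1)=7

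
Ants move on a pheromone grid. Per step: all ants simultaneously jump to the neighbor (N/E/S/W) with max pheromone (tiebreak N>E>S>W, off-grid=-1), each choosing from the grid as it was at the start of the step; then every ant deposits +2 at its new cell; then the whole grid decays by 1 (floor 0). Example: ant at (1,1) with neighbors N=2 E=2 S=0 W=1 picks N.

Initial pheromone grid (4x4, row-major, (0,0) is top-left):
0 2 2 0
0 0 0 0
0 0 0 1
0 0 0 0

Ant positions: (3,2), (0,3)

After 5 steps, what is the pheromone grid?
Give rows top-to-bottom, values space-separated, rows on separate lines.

After step 1: ants at (2,2),(0,2)
  0 1 3 0
  0 0 0 0
  0 0 1 0
  0 0 0 0
After step 2: ants at (1,2),(0,1)
  0 2 2 0
  0 0 1 0
  0 0 0 0
  0 0 0 0
After step 3: ants at (0,2),(0,2)
  0 1 5 0
  0 0 0 0
  0 0 0 0
  0 0 0 0
After step 4: ants at (0,1),(0,1)
  0 4 4 0
  0 0 0 0
  0 0 0 0
  0 0 0 0
After step 5: ants at (0,2),(0,2)
  0 3 7 0
  0 0 0 0
  0 0 0 0
  0 0 0 0

0 3 7 0
0 0 0 0
0 0 0 0
0 0 0 0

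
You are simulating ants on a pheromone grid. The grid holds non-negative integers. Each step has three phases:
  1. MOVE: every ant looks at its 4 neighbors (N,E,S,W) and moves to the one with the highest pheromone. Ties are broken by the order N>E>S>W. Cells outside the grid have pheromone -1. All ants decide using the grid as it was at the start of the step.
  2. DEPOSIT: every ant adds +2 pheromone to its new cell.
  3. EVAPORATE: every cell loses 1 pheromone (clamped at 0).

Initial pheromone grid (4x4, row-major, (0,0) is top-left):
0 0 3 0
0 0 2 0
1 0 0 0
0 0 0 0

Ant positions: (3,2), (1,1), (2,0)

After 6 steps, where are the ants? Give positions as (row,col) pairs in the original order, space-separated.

Step 1: ant0:(3,2)->N->(2,2) | ant1:(1,1)->E->(1,2) | ant2:(2,0)->N->(1,0)
  grid max=3 at (1,2)
Step 2: ant0:(2,2)->N->(1,2) | ant1:(1,2)->N->(0,2) | ant2:(1,0)->N->(0,0)
  grid max=4 at (1,2)
Step 3: ant0:(1,2)->N->(0,2) | ant1:(0,2)->S->(1,2) | ant2:(0,0)->E->(0,1)
  grid max=5 at (1,2)
Step 4: ant0:(0,2)->S->(1,2) | ant1:(1,2)->N->(0,2) | ant2:(0,1)->E->(0,2)
  grid max=7 at (0,2)
Step 5: ant0:(1,2)->N->(0,2) | ant1:(0,2)->S->(1,2) | ant2:(0,2)->S->(1,2)
  grid max=9 at (1,2)
Step 6: ant0:(0,2)->S->(1,2) | ant1:(1,2)->N->(0,2) | ant2:(1,2)->N->(0,2)
  grid max=11 at (0,2)

(1,2) (0,2) (0,2)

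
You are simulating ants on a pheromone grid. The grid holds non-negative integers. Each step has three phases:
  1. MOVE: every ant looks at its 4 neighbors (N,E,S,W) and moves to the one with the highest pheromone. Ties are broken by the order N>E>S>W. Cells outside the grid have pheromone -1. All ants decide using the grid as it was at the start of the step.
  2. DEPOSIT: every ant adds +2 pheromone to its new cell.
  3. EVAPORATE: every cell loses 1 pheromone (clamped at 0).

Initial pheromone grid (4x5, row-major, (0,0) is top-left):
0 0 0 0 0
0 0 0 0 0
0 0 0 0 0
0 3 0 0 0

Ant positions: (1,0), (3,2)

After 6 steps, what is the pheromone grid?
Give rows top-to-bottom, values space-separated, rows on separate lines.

After step 1: ants at (0,0),(3,1)
  1 0 0 0 0
  0 0 0 0 0
  0 0 0 0 0
  0 4 0 0 0
After step 2: ants at (0,1),(2,1)
  0 1 0 0 0
  0 0 0 0 0
  0 1 0 0 0
  0 3 0 0 0
After step 3: ants at (0,2),(3,1)
  0 0 1 0 0
  0 0 0 0 0
  0 0 0 0 0
  0 4 0 0 0
After step 4: ants at (0,3),(2,1)
  0 0 0 1 0
  0 0 0 0 0
  0 1 0 0 0
  0 3 0 0 0
After step 5: ants at (0,4),(3,1)
  0 0 0 0 1
  0 0 0 0 0
  0 0 0 0 0
  0 4 0 0 0
After step 6: ants at (1,4),(2,1)
  0 0 0 0 0
  0 0 0 0 1
  0 1 0 0 0
  0 3 0 0 0

0 0 0 0 0
0 0 0 0 1
0 1 0 0 0
0 3 0 0 0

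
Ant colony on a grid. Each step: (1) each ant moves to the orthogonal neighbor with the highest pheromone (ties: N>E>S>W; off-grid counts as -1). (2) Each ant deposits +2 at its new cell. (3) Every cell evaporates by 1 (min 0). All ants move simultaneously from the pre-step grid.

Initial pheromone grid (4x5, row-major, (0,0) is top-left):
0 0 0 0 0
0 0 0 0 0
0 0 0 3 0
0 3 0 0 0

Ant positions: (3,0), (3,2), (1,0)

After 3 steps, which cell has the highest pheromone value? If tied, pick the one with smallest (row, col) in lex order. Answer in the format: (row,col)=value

Answer: (3,1)=8

Derivation:
Step 1: ant0:(3,0)->E->(3,1) | ant1:(3,2)->W->(3,1) | ant2:(1,0)->N->(0,0)
  grid max=6 at (3,1)
Step 2: ant0:(3,1)->N->(2,1) | ant1:(3,1)->N->(2,1) | ant2:(0,0)->E->(0,1)
  grid max=5 at (3,1)
Step 3: ant0:(2,1)->S->(3,1) | ant1:(2,1)->S->(3,1) | ant2:(0,1)->E->(0,2)
  grid max=8 at (3,1)
Final grid:
  0 0 1 0 0
  0 0 0 0 0
  0 2 0 0 0
  0 8 0 0 0
Max pheromone 8 at (3,1)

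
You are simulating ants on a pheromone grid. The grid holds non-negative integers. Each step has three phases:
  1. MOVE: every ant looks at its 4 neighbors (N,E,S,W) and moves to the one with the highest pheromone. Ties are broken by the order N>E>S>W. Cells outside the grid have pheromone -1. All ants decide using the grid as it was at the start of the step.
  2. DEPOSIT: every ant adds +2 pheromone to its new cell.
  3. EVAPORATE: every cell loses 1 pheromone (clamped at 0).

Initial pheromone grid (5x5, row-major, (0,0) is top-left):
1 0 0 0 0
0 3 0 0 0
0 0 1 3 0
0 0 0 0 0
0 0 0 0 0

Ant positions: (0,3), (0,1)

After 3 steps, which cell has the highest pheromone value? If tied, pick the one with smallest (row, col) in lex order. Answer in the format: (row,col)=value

Answer: (1,1)=4

Derivation:
Step 1: ant0:(0,3)->E->(0,4) | ant1:(0,1)->S->(1,1)
  grid max=4 at (1,1)
Step 2: ant0:(0,4)->S->(1,4) | ant1:(1,1)->N->(0,1)
  grid max=3 at (1,1)
Step 3: ant0:(1,4)->N->(0,4) | ant1:(0,1)->S->(1,1)
  grid max=4 at (1,1)
Final grid:
  0 0 0 0 1
  0 4 0 0 0
  0 0 0 0 0
  0 0 0 0 0
  0 0 0 0 0
Max pheromone 4 at (1,1)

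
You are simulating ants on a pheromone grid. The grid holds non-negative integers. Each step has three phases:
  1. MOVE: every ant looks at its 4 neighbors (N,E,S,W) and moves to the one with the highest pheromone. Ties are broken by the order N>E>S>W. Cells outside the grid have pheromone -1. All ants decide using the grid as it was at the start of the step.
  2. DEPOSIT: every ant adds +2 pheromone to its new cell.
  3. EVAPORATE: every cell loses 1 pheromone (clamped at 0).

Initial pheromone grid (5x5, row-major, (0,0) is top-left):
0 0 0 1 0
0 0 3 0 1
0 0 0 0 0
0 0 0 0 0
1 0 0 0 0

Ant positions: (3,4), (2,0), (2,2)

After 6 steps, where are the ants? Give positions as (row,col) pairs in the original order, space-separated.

Step 1: ant0:(3,4)->N->(2,4) | ant1:(2,0)->N->(1,0) | ant2:(2,2)->N->(1,2)
  grid max=4 at (1,2)
Step 2: ant0:(2,4)->N->(1,4) | ant1:(1,0)->N->(0,0) | ant2:(1,2)->N->(0,2)
  grid max=3 at (1,2)
Step 3: ant0:(1,4)->N->(0,4) | ant1:(0,0)->E->(0,1) | ant2:(0,2)->S->(1,2)
  grid max=4 at (1,2)
Step 4: ant0:(0,4)->S->(1,4) | ant1:(0,1)->E->(0,2) | ant2:(1,2)->N->(0,2)
  grid max=3 at (0,2)
Step 5: ant0:(1,4)->N->(0,4) | ant1:(0,2)->S->(1,2) | ant2:(0,2)->S->(1,2)
  grid max=6 at (1,2)
Step 6: ant0:(0,4)->S->(1,4) | ant1:(1,2)->N->(0,2) | ant2:(1,2)->N->(0,2)
  grid max=5 at (0,2)

(1,4) (0,2) (0,2)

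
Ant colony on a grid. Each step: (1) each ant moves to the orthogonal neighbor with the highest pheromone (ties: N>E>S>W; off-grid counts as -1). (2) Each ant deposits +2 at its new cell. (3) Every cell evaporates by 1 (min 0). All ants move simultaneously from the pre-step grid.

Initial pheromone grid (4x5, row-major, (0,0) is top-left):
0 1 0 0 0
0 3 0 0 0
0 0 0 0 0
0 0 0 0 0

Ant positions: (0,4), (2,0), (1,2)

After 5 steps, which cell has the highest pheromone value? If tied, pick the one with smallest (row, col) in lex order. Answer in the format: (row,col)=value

Step 1: ant0:(0,4)->S->(1,4) | ant1:(2,0)->N->(1,0) | ant2:(1,2)->W->(1,1)
  grid max=4 at (1,1)
Step 2: ant0:(1,4)->N->(0,4) | ant1:(1,0)->E->(1,1) | ant2:(1,1)->W->(1,0)
  grid max=5 at (1,1)
Step 3: ant0:(0,4)->S->(1,4) | ant1:(1,1)->W->(1,0) | ant2:(1,0)->E->(1,1)
  grid max=6 at (1,1)
Step 4: ant0:(1,4)->N->(0,4) | ant1:(1,0)->E->(1,1) | ant2:(1,1)->W->(1,0)
  grid max=7 at (1,1)
Step 5: ant0:(0,4)->S->(1,4) | ant1:(1,1)->W->(1,0) | ant2:(1,0)->E->(1,1)
  grid max=8 at (1,1)
Final grid:
  0 0 0 0 0
  5 8 0 0 1
  0 0 0 0 0
  0 0 0 0 0
Max pheromone 8 at (1,1)

Answer: (1,1)=8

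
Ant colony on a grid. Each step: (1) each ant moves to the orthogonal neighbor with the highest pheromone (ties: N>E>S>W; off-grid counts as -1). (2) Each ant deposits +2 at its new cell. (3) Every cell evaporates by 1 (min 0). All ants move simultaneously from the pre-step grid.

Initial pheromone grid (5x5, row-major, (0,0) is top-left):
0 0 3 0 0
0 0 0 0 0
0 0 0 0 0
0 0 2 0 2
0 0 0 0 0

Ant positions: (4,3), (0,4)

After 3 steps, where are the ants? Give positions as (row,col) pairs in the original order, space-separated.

Step 1: ant0:(4,3)->N->(3,3) | ant1:(0,4)->S->(1,4)
  grid max=2 at (0,2)
Step 2: ant0:(3,3)->E->(3,4) | ant1:(1,4)->N->(0,4)
  grid max=2 at (3,4)
Step 3: ant0:(3,4)->N->(2,4) | ant1:(0,4)->S->(1,4)
  grid max=1 at (1,4)

(2,4) (1,4)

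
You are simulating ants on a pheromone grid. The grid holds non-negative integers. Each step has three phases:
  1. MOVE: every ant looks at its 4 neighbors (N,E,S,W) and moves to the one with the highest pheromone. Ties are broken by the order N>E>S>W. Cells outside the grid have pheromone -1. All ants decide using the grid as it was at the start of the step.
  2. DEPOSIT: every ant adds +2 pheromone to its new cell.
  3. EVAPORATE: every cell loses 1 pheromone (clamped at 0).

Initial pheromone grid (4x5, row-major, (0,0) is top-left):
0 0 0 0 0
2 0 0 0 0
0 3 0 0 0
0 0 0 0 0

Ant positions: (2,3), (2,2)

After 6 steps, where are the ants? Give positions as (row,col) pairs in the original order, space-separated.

Step 1: ant0:(2,3)->N->(1,3) | ant1:(2,2)->W->(2,1)
  grid max=4 at (2,1)
Step 2: ant0:(1,3)->N->(0,3) | ant1:(2,1)->N->(1,1)
  grid max=3 at (2,1)
Step 3: ant0:(0,3)->E->(0,4) | ant1:(1,1)->S->(2,1)
  grid max=4 at (2,1)
Step 4: ant0:(0,4)->S->(1,4) | ant1:(2,1)->N->(1,1)
  grid max=3 at (2,1)
Step 5: ant0:(1,4)->N->(0,4) | ant1:(1,1)->S->(2,1)
  grid max=4 at (2,1)
Step 6: ant0:(0,4)->S->(1,4) | ant1:(2,1)->N->(1,1)
  grid max=3 at (2,1)

(1,4) (1,1)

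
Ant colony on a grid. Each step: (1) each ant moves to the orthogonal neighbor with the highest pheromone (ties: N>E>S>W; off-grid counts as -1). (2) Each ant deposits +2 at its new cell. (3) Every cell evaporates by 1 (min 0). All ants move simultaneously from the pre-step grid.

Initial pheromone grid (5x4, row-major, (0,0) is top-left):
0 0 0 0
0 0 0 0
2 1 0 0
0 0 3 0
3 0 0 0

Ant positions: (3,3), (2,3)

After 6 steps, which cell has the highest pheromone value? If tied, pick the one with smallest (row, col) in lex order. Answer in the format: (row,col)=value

Answer: (3,2)=3

Derivation:
Step 1: ant0:(3,3)->W->(3,2) | ant1:(2,3)->N->(1,3)
  grid max=4 at (3,2)
Step 2: ant0:(3,2)->N->(2,2) | ant1:(1,3)->N->(0,3)
  grid max=3 at (3,2)
Step 3: ant0:(2,2)->S->(3,2) | ant1:(0,3)->S->(1,3)
  grid max=4 at (3,2)
Step 4: ant0:(3,2)->N->(2,2) | ant1:(1,3)->N->(0,3)
  grid max=3 at (3,2)
Step 5: ant0:(2,2)->S->(3,2) | ant1:(0,3)->S->(1,3)
  grid max=4 at (3,2)
Step 6: ant0:(3,2)->N->(2,2) | ant1:(1,3)->N->(0,3)
  grid max=3 at (3,2)
Final grid:
  0 0 0 1
  0 0 0 0
  0 0 1 0
  0 0 3 0
  0 0 0 0
Max pheromone 3 at (3,2)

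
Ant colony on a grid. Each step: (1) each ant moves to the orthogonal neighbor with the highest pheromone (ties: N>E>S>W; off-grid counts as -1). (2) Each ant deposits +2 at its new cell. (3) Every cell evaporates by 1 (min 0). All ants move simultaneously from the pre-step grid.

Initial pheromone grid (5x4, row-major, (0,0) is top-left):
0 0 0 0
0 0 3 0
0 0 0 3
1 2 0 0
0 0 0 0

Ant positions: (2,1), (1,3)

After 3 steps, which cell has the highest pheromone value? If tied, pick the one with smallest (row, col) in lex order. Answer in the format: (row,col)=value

Answer: (2,3)=4

Derivation:
Step 1: ant0:(2,1)->S->(3,1) | ant1:(1,3)->S->(2,3)
  grid max=4 at (2,3)
Step 2: ant0:(3,1)->N->(2,1) | ant1:(2,3)->N->(1,3)
  grid max=3 at (2,3)
Step 3: ant0:(2,1)->S->(3,1) | ant1:(1,3)->S->(2,3)
  grid max=4 at (2,3)
Final grid:
  0 0 0 0
  0 0 0 0
  0 0 0 4
  0 3 0 0
  0 0 0 0
Max pheromone 4 at (2,3)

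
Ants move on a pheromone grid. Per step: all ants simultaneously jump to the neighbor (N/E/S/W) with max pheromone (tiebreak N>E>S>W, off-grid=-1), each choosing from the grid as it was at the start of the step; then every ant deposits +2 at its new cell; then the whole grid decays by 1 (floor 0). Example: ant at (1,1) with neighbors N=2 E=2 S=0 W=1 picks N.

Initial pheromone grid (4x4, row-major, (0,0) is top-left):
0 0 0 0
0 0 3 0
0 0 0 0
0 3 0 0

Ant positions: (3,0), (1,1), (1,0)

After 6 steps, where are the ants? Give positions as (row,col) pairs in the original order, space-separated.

Step 1: ant0:(3,0)->E->(3,1) | ant1:(1,1)->E->(1,2) | ant2:(1,0)->N->(0,0)
  grid max=4 at (1,2)
Step 2: ant0:(3,1)->N->(2,1) | ant1:(1,2)->N->(0,2) | ant2:(0,0)->E->(0,1)
  grid max=3 at (1,2)
Step 3: ant0:(2,1)->S->(3,1) | ant1:(0,2)->S->(1,2) | ant2:(0,1)->E->(0,2)
  grid max=4 at (1,2)
Step 4: ant0:(3,1)->N->(2,1) | ant1:(1,2)->N->(0,2) | ant2:(0,2)->S->(1,2)
  grid max=5 at (1,2)
Step 5: ant0:(2,1)->S->(3,1) | ant1:(0,2)->S->(1,2) | ant2:(1,2)->N->(0,2)
  grid max=6 at (1,2)
Step 6: ant0:(3,1)->N->(2,1) | ant1:(1,2)->N->(0,2) | ant2:(0,2)->S->(1,2)
  grid max=7 at (1,2)

(2,1) (0,2) (1,2)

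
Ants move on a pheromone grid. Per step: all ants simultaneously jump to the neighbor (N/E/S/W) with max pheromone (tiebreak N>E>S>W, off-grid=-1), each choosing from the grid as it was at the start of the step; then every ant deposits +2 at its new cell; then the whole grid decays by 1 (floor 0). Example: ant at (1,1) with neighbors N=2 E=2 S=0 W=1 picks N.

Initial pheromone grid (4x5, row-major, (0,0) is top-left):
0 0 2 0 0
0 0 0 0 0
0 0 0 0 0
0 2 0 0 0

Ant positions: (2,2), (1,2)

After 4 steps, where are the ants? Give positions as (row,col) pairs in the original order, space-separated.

Step 1: ant0:(2,2)->N->(1,2) | ant1:(1,2)->N->(0,2)
  grid max=3 at (0,2)
Step 2: ant0:(1,2)->N->(0,2) | ant1:(0,2)->S->(1,2)
  grid max=4 at (0,2)
Step 3: ant0:(0,2)->S->(1,2) | ant1:(1,2)->N->(0,2)
  grid max=5 at (0,2)
Step 4: ant0:(1,2)->N->(0,2) | ant1:(0,2)->S->(1,2)
  grid max=6 at (0,2)

(0,2) (1,2)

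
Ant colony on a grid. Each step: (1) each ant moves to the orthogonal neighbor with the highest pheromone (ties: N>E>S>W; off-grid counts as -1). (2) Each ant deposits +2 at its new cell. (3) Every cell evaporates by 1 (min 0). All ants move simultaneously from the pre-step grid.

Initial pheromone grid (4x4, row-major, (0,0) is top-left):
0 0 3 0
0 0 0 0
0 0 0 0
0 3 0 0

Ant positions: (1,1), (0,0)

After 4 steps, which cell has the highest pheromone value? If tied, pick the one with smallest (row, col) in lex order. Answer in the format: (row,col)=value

Step 1: ant0:(1,1)->N->(0,1) | ant1:(0,0)->E->(0,1)
  grid max=3 at (0,1)
Step 2: ant0:(0,1)->E->(0,2) | ant1:(0,1)->E->(0,2)
  grid max=5 at (0,2)
Step 3: ant0:(0,2)->W->(0,1) | ant1:(0,2)->W->(0,1)
  grid max=5 at (0,1)
Step 4: ant0:(0,1)->E->(0,2) | ant1:(0,1)->E->(0,2)
  grid max=7 at (0,2)
Final grid:
  0 4 7 0
  0 0 0 0
  0 0 0 0
  0 0 0 0
Max pheromone 7 at (0,2)

Answer: (0,2)=7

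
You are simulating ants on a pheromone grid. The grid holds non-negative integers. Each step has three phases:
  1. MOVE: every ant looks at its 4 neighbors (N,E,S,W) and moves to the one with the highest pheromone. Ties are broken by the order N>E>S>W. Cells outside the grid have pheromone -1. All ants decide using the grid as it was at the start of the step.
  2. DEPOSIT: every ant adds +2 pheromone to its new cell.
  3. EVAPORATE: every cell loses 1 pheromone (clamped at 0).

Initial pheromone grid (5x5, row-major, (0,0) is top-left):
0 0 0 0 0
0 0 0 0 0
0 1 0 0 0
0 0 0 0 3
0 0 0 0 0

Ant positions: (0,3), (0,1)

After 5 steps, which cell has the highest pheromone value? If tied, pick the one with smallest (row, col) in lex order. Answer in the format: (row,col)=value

Answer: (0,4)=5

Derivation:
Step 1: ant0:(0,3)->E->(0,4) | ant1:(0,1)->E->(0,2)
  grid max=2 at (3,4)
Step 2: ant0:(0,4)->S->(1,4) | ant1:(0,2)->E->(0,3)
  grid max=1 at (0,3)
Step 3: ant0:(1,4)->N->(0,4) | ant1:(0,3)->E->(0,4)
  grid max=3 at (0,4)
Step 4: ant0:(0,4)->S->(1,4) | ant1:(0,4)->S->(1,4)
  grid max=3 at (1,4)
Step 5: ant0:(1,4)->N->(0,4) | ant1:(1,4)->N->(0,4)
  grid max=5 at (0,4)
Final grid:
  0 0 0 0 5
  0 0 0 0 2
  0 0 0 0 0
  0 0 0 0 0
  0 0 0 0 0
Max pheromone 5 at (0,4)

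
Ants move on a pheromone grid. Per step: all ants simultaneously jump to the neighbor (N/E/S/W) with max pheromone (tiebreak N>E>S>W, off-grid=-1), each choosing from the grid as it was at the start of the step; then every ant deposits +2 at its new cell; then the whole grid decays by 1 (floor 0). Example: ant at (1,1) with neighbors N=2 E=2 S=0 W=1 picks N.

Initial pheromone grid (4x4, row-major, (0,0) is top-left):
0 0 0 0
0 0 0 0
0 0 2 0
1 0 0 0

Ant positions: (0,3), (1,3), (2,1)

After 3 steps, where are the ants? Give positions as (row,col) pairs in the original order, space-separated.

Step 1: ant0:(0,3)->S->(1,3) | ant1:(1,3)->N->(0,3) | ant2:(2,1)->E->(2,2)
  grid max=3 at (2,2)
Step 2: ant0:(1,3)->N->(0,3) | ant1:(0,3)->S->(1,3) | ant2:(2,2)->N->(1,2)
  grid max=2 at (0,3)
Step 3: ant0:(0,3)->S->(1,3) | ant1:(1,3)->N->(0,3) | ant2:(1,2)->E->(1,3)
  grid max=5 at (1,3)

(1,3) (0,3) (1,3)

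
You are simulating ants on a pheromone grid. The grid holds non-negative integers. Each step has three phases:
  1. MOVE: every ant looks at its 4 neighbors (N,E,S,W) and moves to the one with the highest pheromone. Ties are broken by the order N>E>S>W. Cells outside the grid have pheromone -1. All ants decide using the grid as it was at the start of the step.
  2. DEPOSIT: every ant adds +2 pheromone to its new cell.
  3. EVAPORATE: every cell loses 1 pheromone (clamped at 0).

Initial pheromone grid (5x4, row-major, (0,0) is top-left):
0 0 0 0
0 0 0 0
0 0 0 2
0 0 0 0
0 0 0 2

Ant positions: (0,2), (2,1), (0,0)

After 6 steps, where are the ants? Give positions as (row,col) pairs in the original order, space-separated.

Step 1: ant0:(0,2)->E->(0,3) | ant1:(2,1)->N->(1,1) | ant2:(0,0)->E->(0,1)
  grid max=1 at (0,1)
Step 2: ant0:(0,3)->S->(1,3) | ant1:(1,1)->N->(0,1) | ant2:(0,1)->S->(1,1)
  grid max=2 at (0,1)
Step 3: ant0:(1,3)->N->(0,3) | ant1:(0,1)->S->(1,1) | ant2:(1,1)->N->(0,1)
  grid max=3 at (0,1)
Step 4: ant0:(0,3)->S->(1,3) | ant1:(1,1)->N->(0,1) | ant2:(0,1)->S->(1,1)
  grid max=4 at (0,1)
Step 5: ant0:(1,3)->N->(0,3) | ant1:(0,1)->S->(1,1) | ant2:(1,1)->N->(0,1)
  grid max=5 at (0,1)
Step 6: ant0:(0,3)->S->(1,3) | ant1:(1,1)->N->(0,1) | ant2:(0,1)->S->(1,1)
  grid max=6 at (0,1)

(1,3) (0,1) (1,1)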